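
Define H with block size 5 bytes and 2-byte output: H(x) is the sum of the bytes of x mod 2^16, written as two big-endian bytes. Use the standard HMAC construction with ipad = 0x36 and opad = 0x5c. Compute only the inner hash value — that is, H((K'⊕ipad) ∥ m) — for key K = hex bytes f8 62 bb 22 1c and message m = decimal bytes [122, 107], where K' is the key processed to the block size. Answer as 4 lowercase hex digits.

Key hex bytes f8 62 bb 22 1c is exactly B = 5 bytes: K' = f8 62 bb 22 1c.
K' ⊕ ipad = ce 54 8d 14 2a.
Inner input = ce 54 8d 14 2a ∥ 7a 6b.
Inner hash: sum = 206+84+141+20+42+122+107 = 722 → 02 d2.

02d2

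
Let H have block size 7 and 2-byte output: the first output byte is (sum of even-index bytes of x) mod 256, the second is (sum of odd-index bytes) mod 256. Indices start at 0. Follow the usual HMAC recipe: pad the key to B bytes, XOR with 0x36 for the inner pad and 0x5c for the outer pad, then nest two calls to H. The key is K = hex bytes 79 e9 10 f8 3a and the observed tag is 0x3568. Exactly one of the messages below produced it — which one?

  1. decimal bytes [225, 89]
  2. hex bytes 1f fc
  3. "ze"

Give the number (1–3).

Key hex bytes 79 e9 10 f8 3a is 5 bytes ≤ B = 7; zero-pad to 7 bytes: K' = 79 e9 10 f8 3a 00 00.
K' ⊕ ipad = 4f df 26 ce 0c 36 36; K' ⊕ opad = 25 b5 4c a4 66 5c 5c.
m1: inner = H(4f df 26 ce 0c 36 36 e1 59) = 10 c4; tag = H(25 b5 4c a4 66 5c 5c 10 c4) = f7c5
m2: inner = H(4f df 26 ce 0c 36 36 1f fc) = b3 02; tag = H(25 b5 4c a4 66 5c 5c b3 02) = 3568 ← matches
m3: inner = H(4f df 26 ce 0c 36 36 7a 65) = 1c 5d; tag = H(25 b5 4c a4 66 5c 5c 1c 5d) = 90d1

2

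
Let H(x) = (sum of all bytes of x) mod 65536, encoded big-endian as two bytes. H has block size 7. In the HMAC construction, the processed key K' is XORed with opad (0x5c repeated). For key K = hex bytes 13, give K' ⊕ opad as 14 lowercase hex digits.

4f5c5c5c5c5c5c

Key hex bytes 13 is 1 byte ≤ B = 7; zero-pad to 7 bytes: K' = 13 00 00 00 00 00 00.
XOR each byte with 0x5c: 13⊕5c=4f, 00⊕5c=5c, 00⊕5c=5c, 00⊕5c=5c, 00⊕5c=5c, 00⊕5c=5c, 00⊕5c=5c.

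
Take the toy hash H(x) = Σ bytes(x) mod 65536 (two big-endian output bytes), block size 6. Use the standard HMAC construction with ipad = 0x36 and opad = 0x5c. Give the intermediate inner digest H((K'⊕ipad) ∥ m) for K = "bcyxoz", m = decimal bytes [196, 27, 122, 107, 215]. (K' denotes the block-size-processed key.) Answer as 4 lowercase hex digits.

0486

Key "bcyxoz" = 62 63 79 78 6f 7a is exactly B = 6 bytes: K' = 62 63 79 78 6f 7a.
K' ⊕ ipad = 54 55 4f 4e 59 4c.
Inner input = 54 55 4f 4e 59 4c ∥ c4 1b 7a 6b d7.
Inner hash: sum = 84+85+79+78+89+76+196+27+122+107+215 = 1158 → 04 86.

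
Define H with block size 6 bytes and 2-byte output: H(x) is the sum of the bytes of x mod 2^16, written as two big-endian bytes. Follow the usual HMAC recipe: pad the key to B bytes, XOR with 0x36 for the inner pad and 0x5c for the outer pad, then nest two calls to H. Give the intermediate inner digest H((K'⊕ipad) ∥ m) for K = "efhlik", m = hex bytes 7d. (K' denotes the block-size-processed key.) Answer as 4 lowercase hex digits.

0294

Key "efhlik" = 65 66 68 6c 69 6b is exactly B = 6 bytes: K' = 65 66 68 6c 69 6b.
K' ⊕ ipad = 53 50 5e 5a 5f 5d.
Inner input = 53 50 5e 5a 5f 5d ∥ 7d.
Inner hash: sum = 83+80+94+90+95+93+125 = 660 → 02 94.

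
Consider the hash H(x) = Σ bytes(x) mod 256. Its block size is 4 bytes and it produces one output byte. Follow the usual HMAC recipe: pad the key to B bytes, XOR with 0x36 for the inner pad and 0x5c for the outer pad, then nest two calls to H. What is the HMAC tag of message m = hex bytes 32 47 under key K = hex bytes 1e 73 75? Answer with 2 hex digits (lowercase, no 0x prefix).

55

Key hex bytes 1e 73 75 is 3 bytes ≤ B = 4; zero-pad to 4 bytes: K' = 1e 73 75 00.
K' ⊕ ipad = 28 45 43 36.  K' ⊕ opad = 42 2f 29 5c.
Inner input = (K'⊕ipad) ∥ m = 28 45 43 36 ∥ 32 47.
Inner hash: sum = 40+69+67+54+50+71 = 351; mod 256 = 95 → 5f.
Outer input = (K'⊕opad) ∥ inner = 42 2f 29 5c ∥ 5f.
Outer hash (tag): sum = 66+47+41+92+95 = 341; mod 256 = 85 → 55.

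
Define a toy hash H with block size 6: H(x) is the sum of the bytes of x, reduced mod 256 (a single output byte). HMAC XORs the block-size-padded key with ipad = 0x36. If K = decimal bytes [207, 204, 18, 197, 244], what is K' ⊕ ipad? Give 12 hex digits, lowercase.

Key decimal bytes [207, 204, 18, 197, 244] = cf cc 12 c5 f4 is 5 bytes ≤ B = 6; zero-pad to 6 bytes: K' = cf cc 12 c5 f4 00.
XOR each byte with 0x36: cf⊕36=f9, cc⊕36=fa, 12⊕36=24, c5⊕36=f3, f4⊕36=c2, 00⊕36=36.

f9fa24f3c236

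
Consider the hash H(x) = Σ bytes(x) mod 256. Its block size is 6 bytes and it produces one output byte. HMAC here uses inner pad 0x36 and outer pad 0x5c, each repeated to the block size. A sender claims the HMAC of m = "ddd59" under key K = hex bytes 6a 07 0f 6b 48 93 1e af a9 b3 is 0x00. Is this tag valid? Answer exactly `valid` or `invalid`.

Key hex bytes 6a 07 0f 6b 48 93 1e af a9 b3 is 10 bytes > B = 6, so hash it first: H(key) = ef, then zero-pad to 6 bytes: K' = ef 00 00 00 00 00.
K' ⊕ ipad = d9 36 36 36 36 36; K' ⊕ opad = b3 5c 5c 5c 5c 5c.
Inner hash: sum = 217+54+54+54+54+54+100+100+100+53+57 = 897; mod 256 = 129 → 81.
Outer hash (recomputed tag): sum = 179+92+92+92+92+92+129 = 768; mod 256 = 0 → 00.
Recomputed tag = 00; claimed = 00 → match.

valid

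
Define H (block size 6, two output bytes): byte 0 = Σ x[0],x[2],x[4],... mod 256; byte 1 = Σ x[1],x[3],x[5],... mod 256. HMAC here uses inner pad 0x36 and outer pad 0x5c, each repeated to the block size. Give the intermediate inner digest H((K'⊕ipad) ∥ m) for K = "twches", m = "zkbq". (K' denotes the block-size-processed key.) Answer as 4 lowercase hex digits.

c6c0

Key "twches" = 74 77 63 68 65 73 is exactly B = 6 bytes: K' = 74 77 63 68 65 73.
K' ⊕ ipad = 42 41 55 5e 53 45.
Inner input = 42 41 55 5e 53 45 ∥ 7a 6b 62 71.
Inner hash: even-index sum = 454 mod 256 = 198; odd-index sum = 448 mod 256 = 192 → c6 c0.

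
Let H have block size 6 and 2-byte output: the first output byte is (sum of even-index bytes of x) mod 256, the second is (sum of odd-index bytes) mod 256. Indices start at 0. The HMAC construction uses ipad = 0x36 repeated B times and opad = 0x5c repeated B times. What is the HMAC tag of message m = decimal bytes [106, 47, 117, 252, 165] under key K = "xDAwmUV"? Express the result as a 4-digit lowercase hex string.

Key "xDAwmUV" = 78 44 41 77 6d 55 56 is 7 bytes > B = 6, so hash it first: H(key) = 7c 10, then zero-pad to 6 bytes: K' = 7c 10 00 00 00 00.
K' ⊕ ipad = 4a 26 36 36 36 36.  K' ⊕ opad = 20 4c 5c 5c 5c 5c.
Inner input = (K'⊕ipad) ∥ m = 4a 26 36 36 36 36 ∥ 6a 2f 75 fc a5.
Inner hash: even-index sum = 570 mod 256 = 58; odd-index sum = 445 mod 256 = 189 → 3a bd.
Outer input = (K'⊕opad) ∥ inner = 20 4c 5c 5c 5c 5c ∥ 3a bd.
Outer hash (tag): even-index sum = 274 mod 256 = 18; odd-index sum = 449 mod 256 = 193 → 12 c1.

12c1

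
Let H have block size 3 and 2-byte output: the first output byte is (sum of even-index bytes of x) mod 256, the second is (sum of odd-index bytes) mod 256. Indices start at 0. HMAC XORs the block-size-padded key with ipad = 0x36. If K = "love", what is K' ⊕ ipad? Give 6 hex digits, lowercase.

Key "love" = 6c 6f 76 65 is 4 bytes > B = 3, so hash it first: H(key) = e2 d4, then zero-pad to 3 bytes: K' = e2 d4 00.
XOR each byte with 0x36: e2⊕36=d4, d4⊕36=e2, 00⊕36=36.

d4e236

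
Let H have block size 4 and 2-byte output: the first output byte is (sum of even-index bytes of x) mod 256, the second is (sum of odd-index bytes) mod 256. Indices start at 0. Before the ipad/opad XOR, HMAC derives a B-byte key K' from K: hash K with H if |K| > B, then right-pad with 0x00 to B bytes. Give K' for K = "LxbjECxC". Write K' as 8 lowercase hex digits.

|K| = 8 > B = 4, so first hash the key.
H(K): even-index sum = 363 mod 256 = 107; odd-index sum = 360 mod 256 = 104 → 6b 68.
Zero-pad H(K) = 6b 68 to 4 bytes: K' = 6b 68 00 00.

6b680000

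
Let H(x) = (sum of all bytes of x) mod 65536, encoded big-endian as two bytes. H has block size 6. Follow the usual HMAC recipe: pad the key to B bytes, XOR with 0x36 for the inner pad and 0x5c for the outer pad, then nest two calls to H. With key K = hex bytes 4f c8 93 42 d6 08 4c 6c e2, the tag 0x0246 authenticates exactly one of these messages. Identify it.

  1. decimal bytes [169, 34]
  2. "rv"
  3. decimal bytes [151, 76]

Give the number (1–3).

2

Key hex bytes 4f c8 93 42 d6 08 4c 6c e2 is 9 bytes > B = 6, so hash it first: H(key) = 04 64, then zero-pad to 6 bytes: K' = 04 64 00 00 00 00.
K' ⊕ ipad = 32 52 36 36 36 36; K' ⊕ opad = 58 38 5c 5c 5c 5c.
m1: inner = H(32 52 36 36 36 36 a9 22) = 02 27; tag = H(58 38 5c 5c 5c 5c 02 27) = 0229
m2: inner = H(32 52 36 36 36 36 72 76) = 02 44; tag = H(58 38 5c 5c 5c 5c 02 44) = 0246 ← matches
m3: inner = H(32 52 36 36 36 36 97 4c) = 02 3f; tag = H(58 38 5c 5c 5c 5c 02 3f) = 0241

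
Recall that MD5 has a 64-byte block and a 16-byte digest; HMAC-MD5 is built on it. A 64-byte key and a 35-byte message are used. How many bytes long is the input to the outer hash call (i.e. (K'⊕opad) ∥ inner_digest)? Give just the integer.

Key is 64 ≤ 64 bytes, zero-padded: |K'| = 64.
Outer input = (K'⊕opad) ∥ H(inner) → 64 + 16 = 80 bytes.

80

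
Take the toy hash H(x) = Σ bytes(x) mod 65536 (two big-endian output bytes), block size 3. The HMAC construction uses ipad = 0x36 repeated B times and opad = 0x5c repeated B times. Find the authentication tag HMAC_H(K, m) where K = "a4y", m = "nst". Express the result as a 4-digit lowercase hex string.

01c8

Key "a4y" = 61 34 79 is exactly B = 3 bytes: K' = 61 34 79.
K' ⊕ ipad = 57 02 4f.  K' ⊕ opad = 3d 68 25.
Inner input = (K'⊕ipad) ∥ m = 57 02 4f ∥ 6e 73 74.
Inner hash: sum = 87+2+79+110+115+116 = 509 → 01 fd.
Outer input = (K'⊕opad) ∥ inner = 3d 68 25 ∥ 01 fd.
Outer hash (tag): sum = 61+104+37+1+253 = 456 → 01 c8.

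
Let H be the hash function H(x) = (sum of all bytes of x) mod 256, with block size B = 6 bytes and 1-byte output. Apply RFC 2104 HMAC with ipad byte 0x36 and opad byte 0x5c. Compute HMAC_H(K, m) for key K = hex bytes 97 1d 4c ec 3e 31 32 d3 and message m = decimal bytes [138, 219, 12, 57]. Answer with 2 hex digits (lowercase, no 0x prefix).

Key hex bytes 97 1d 4c ec 3e 31 32 d3 is 8 bytes > B = 6, so hash it first: H(key) = 60, then zero-pad to 6 bytes: K' = 60 00 00 00 00 00.
K' ⊕ ipad = 56 36 36 36 36 36.  K' ⊕ opad = 3c 5c 5c 5c 5c 5c.
Inner input = (K'⊕ipad) ∥ m = 56 36 36 36 36 36 ∥ 8a db 0c 39.
Inner hash: sum = 86+54+54+54+54+54+138+219+12+57 = 782; mod 256 = 14 → 0e.
Outer input = (K'⊕opad) ∥ inner = 3c 5c 5c 5c 5c 5c ∥ 0e.
Outer hash (tag): sum = 60+92+92+92+92+92+14 = 534; mod 256 = 22 → 16.

16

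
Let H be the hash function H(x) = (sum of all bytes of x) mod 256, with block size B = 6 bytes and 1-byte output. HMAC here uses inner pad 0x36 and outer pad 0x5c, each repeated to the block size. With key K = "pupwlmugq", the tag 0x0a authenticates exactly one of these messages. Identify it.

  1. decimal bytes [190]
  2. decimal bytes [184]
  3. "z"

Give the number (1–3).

Key "pupwlmugq" = 70 75 70 77 6c 6d 75 67 71 is 9 bytes > B = 6, so hash it first: H(key) = f2, then zero-pad to 6 bytes: K' = f2 00 00 00 00 00.
K' ⊕ ipad = c4 36 36 36 36 36; K' ⊕ opad = ae 5c 5c 5c 5c 5c.
m1: inner = H(c4 36 36 36 36 36 be) = 90; tag = H(ae 5c 5c 5c 5c 5c 90) = 0a ← matches
m2: inner = H(c4 36 36 36 36 36 b8) = 8a; tag = H(ae 5c 5c 5c 5c 5c 8a) = 04
m3: inner = H(c4 36 36 36 36 36 7a) = 4c; tag = H(ae 5c 5c 5c 5c 5c 4c) = c6

1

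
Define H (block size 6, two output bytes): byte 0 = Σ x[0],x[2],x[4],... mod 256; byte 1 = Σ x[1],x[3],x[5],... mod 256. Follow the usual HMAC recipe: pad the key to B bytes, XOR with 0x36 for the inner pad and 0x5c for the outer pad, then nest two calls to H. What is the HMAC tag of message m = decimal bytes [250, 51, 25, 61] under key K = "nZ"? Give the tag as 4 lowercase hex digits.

c106

Key "nZ" = 6e 5a is 2 bytes ≤ B = 6; zero-pad to 6 bytes: K' = 6e 5a 00 00 00 00.
K' ⊕ ipad = 58 6c 36 36 36 36.  K' ⊕ opad = 32 06 5c 5c 5c 5c.
Inner input = (K'⊕ipad) ∥ m = 58 6c 36 36 36 36 ∥ fa 33 19 3d.
Inner hash: even-index sum = 471 mod 256 = 215; odd-index sum = 328 mod 256 = 72 → d7 48.
Outer input = (K'⊕opad) ∥ inner = 32 06 5c 5c 5c 5c ∥ d7 48.
Outer hash (tag): even-index sum = 449 mod 256 = 193; odd-index sum = 262 mod 256 = 6 → c1 06.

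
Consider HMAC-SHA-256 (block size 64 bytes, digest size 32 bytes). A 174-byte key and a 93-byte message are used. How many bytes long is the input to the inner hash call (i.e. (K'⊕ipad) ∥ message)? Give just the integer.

157

Key is 174 > 64 bytes, so it is hashed to 32 bytes then zero-padded to 64: |K'| = 64.
Inner input = (K'⊕ipad) ∥ m → 64 + 93 = 157 bytes.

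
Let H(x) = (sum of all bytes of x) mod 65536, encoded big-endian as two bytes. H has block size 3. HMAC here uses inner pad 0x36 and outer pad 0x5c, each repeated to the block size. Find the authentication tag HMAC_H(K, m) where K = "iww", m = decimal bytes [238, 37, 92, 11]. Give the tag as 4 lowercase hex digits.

00e8

Key "iww" = 69 77 77 is exactly B = 3 bytes: K' = 69 77 77.
K' ⊕ ipad = 5f 41 41.  K' ⊕ opad = 35 2b 2b.
Inner input = (K'⊕ipad) ∥ m = 5f 41 41 ∥ ee 25 5c 0b.
Inner hash: sum = 95+65+65+238+37+92+11 = 603 → 02 5b.
Outer input = (K'⊕opad) ∥ inner = 35 2b 2b ∥ 02 5b.
Outer hash (tag): sum = 53+43+43+2+91 = 232 → 00 e8.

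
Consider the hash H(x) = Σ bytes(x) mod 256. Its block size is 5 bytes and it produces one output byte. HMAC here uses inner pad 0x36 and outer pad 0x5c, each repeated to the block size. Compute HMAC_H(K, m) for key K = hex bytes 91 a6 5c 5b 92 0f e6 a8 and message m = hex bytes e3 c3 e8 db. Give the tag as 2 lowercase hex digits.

1d

Key hex bytes 91 a6 5c 5b 92 0f e6 a8 is 8 bytes > B = 5, so hash it first: H(key) = 1d, then zero-pad to 5 bytes: K' = 1d 00 00 00 00.
K' ⊕ ipad = 2b 36 36 36 36.  K' ⊕ opad = 41 5c 5c 5c 5c.
Inner input = (K'⊕ipad) ∥ m = 2b 36 36 36 36 ∥ e3 c3 e8 db.
Inner hash: sum = 43+54+54+54+54+227+195+232+219 = 1132; mod 256 = 108 → 6c.
Outer input = (K'⊕opad) ∥ inner = 41 5c 5c 5c 5c ∥ 6c.
Outer hash (tag): sum = 65+92+92+92+92+108 = 541; mod 256 = 29 → 1d.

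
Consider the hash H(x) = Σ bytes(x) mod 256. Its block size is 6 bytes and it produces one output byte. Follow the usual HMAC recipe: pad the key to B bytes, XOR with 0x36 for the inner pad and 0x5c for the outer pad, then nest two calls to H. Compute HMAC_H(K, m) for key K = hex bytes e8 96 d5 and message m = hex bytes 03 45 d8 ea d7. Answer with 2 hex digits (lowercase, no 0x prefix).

ff

Key hex bytes e8 96 d5 is 3 bytes ≤ B = 6; zero-pad to 6 bytes: K' = e8 96 d5 00 00 00.
K' ⊕ ipad = de a0 e3 36 36 36.  K' ⊕ opad = b4 ca 89 5c 5c 5c.
Inner input = (K'⊕ipad) ∥ m = de a0 e3 36 36 36 ∥ 03 45 d8 ea d7.
Inner hash: sum = 222+160+227+54+54+54+3+69+216+234+215 = 1508; mod 256 = 228 → e4.
Outer input = (K'⊕opad) ∥ inner = b4 ca 89 5c 5c 5c ∥ e4.
Outer hash (tag): sum = 180+202+137+92+92+92+228 = 1023; mod 256 = 255 → ff.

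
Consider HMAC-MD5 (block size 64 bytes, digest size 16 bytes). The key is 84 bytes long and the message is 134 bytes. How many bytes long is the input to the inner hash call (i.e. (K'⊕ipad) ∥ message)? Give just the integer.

Key is 84 > 64 bytes, so it is hashed to 16 bytes then zero-padded to 64: |K'| = 64.
Inner input = (K'⊕ipad) ∥ m → 64 + 134 = 198 bytes.

198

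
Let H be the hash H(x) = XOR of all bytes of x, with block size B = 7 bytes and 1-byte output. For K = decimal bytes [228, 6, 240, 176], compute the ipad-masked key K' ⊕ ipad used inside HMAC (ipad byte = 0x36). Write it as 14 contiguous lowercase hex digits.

d230c686363636

Key decimal bytes [228, 6, 240, 176] = e4 06 f0 b0 is 4 bytes ≤ B = 7; zero-pad to 7 bytes: K' = e4 06 f0 b0 00 00 00.
XOR each byte with 0x36: e4⊕36=d2, 06⊕36=30, f0⊕36=c6, b0⊕36=86, 00⊕36=36, 00⊕36=36, 00⊕36=36.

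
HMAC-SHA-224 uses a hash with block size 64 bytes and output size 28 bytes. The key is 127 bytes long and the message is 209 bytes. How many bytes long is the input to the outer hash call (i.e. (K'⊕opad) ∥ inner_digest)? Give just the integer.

Key is 127 > 64 bytes, so it is hashed to 28 bytes then zero-padded to 64: |K'| = 64.
Outer input = (K'⊕opad) ∥ H(inner) → 64 + 28 = 92 bytes.

92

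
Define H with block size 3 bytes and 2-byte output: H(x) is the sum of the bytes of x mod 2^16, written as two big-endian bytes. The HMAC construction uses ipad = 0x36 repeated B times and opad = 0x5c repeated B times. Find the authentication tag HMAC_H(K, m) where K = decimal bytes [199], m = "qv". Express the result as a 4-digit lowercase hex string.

0199

Key decimal bytes [199] = c7 is 1 byte ≤ B = 3; zero-pad to 3 bytes: K' = c7 00 00.
K' ⊕ ipad = f1 36 36.  K' ⊕ opad = 9b 5c 5c.
Inner input = (K'⊕ipad) ∥ m = f1 36 36 ∥ 71 76.
Inner hash: sum = 241+54+54+113+118 = 580 → 02 44.
Outer input = (K'⊕opad) ∥ inner = 9b 5c 5c ∥ 02 44.
Outer hash (tag): sum = 155+92+92+2+68 = 409 → 01 99.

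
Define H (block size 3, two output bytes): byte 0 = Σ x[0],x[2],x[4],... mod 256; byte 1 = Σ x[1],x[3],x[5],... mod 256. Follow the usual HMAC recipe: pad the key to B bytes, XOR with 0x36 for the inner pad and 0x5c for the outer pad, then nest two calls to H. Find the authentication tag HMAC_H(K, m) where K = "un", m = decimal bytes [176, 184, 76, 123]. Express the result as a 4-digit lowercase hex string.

d9de

Key "un" = 75 6e is 2 bytes ≤ B = 3; zero-pad to 3 bytes: K' = 75 6e 00.
K' ⊕ ipad = 43 58 36.  K' ⊕ opad = 29 32 5c.
Inner input = (K'⊕ipad) ∥ m = 43 58 36 ∥ b0 b8 4c 7b.
Inner hash: even-index sum = 428 mod 256 = 172; odd-index sum = 340 mod 256 = 84 → ac 54.
Outer input = (K'⊕opad) ∥ inner = 29 32 5c ∥ ac 54.
Outer hash (tag): even-index sum = 217 mod 256 = 217; odd-index sum = 222 mod 256 = 222 → d9 de.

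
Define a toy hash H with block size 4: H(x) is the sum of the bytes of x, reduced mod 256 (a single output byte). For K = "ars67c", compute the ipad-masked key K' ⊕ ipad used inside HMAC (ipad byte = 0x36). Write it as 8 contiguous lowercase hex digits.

20363636

Key "ars67c" = 61 72 73 36 37 63 is 6 bytes > B = 4, so hash it first: H(key) = 16, then zero-pad to 4 bytes: K' = 16 00 00 00.
XOR each byte with 0x36: 16⊕36=20, 00⊕36=36, 00⊕36=36, 00⊕36=36.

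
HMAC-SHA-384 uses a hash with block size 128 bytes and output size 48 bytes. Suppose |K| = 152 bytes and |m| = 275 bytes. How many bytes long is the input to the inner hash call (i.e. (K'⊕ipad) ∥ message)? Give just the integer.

403

Key is 152 > 128 bytes, so it is hashed to 48 bytes then zero-padded to 128: |K'| = 128.
Inner input = (K'⊕ipad) ∥ m → 128 + 275 = 403 bytes.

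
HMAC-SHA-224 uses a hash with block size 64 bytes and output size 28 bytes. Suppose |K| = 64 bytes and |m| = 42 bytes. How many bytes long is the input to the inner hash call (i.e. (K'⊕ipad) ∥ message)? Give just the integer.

106

Key is 64 ≤ 64 bytes, zero-padded: |K'| = 64.
Inner input = (K'⊕ipad) ∥ m → 64 + 42 = 106 bytes.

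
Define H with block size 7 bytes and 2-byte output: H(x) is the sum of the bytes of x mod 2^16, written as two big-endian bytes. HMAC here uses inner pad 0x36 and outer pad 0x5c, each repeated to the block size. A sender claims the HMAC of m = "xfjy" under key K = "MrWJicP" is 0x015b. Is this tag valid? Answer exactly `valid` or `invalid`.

Key "MrWJicP" = 4d 72 57 4a 69 63 50 is exactly B = 7 bytes: K' = 4d 72 57 4a 69 63 50.
K' ⊕ ipad = 7b 44 61 7c 5f 55 66; K' ⊕ opad = 11 2e 0b 16 35 3f 0c.
Inner hash: sum = 123+68+97+124+95+85+102+120+102+106+121 = 1143 → 04 77.
Outer hash (recomputed tag): sum = 17+46+11+22+53+63+12+4+119 = 347 → 01 5b.
Recomputed tag = 015b; claimed = 015b → match.

valid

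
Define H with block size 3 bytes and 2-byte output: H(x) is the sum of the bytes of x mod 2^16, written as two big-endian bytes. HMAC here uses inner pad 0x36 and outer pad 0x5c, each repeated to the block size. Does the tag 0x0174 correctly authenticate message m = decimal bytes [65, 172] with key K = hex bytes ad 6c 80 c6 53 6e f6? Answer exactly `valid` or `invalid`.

valid

Key hex bytes ad 6c 80 c6 53 6e f6 is 7 bytes > B = 3, so hash it first: H(key) = 04 16, then zero-pad to 3 bytes: K' = 04 16 00.
K' ⊕ ipad = 32 20 36; K' ⊕ opad = 58 4a 5c.
Inner hash: sum = 50+32+54+65+172 = 373 → 01 75.
Outer hash (recomputed tag): sum = 88+74+92+1+117 = 372 → 01 74.
Recomputed tag = 0174; claimed = 0174 → match.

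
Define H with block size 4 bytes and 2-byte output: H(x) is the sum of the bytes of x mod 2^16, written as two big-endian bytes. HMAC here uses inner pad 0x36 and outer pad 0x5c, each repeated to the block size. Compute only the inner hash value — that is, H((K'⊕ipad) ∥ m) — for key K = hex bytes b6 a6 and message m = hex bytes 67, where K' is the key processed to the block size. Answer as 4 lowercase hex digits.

01e3

Key hex bytes b6 a6 is 2 bytes ≤ B = 4; zero-pad to 4 bytes: K' = b6 a6 00 00.
K' ⊕ ipad = 80 90 36 36.
Inner input = 80 90 36 36 ∥ 67.
Inner hash: sum = 128+144+54+54+103 = 483 → 01 e3.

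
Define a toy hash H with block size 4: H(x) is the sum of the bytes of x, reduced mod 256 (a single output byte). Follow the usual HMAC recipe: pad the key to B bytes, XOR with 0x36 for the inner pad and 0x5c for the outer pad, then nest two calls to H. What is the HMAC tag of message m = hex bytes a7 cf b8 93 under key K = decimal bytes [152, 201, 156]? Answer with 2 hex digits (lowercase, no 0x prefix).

Key decimal bytes [152, 201, 156] = 98 c9 9c is 3 bytes ≤ B = 4; zero-pad to 4 bytes: K' = 98 c9 9c 00.
K' ⊕ ipad = ae ff aa 36.  K' ⊕ opad = c4 95 c0 5c.
Inner input = (K'⊕ipad) ∥ m = ae ff aa 36 ∥ a7 cf b8 93.
Inner hash: sum = 174+255+170+54+167+207+184+147 = 1358; mod 256 = 78 → 4e.
Outer input = (K'⊕opad) ∥ inner = c4 95 c0 5c ∥ 4e.
Outer hash (tag): sum = 196+149+192+92+78 = 707; mod 256 = 195 → c3.

c3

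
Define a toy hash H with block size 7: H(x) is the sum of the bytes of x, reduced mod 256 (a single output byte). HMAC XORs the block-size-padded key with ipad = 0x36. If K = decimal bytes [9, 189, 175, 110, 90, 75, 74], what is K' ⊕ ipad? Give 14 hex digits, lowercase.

Key decimal bytes [9, 189, 175, 110, 90, 75, 74] = 09 bd af 6e 5a 4b 4a is exactly B = 7 bytes: K' = 09 bd af 6e 5a 4b 4a.
XOR each byte with 0x36: 09⊕36=3f, bd⊕36=8b, af⊕36=99, 6e⊕36=58, 5a⊕36=6c, 4b⊕36=7d, 4a⊕36=7c.

3f8b99586c7d7c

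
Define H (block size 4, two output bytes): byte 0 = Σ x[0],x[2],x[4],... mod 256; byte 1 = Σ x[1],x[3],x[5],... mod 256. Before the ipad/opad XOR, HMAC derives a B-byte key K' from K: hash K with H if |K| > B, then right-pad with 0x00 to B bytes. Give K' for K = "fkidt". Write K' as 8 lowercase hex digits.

|K| = 5 > B = 4, so first hash the key.
H(K): even-index sum = 323 mod 256 = 67; odd-index sum = 207 mod 256 = 207 → 43 cf.
Zero-pad H(K) = 43 cf to 4 bytes: K' = 43 cf 00 00.

43cf0000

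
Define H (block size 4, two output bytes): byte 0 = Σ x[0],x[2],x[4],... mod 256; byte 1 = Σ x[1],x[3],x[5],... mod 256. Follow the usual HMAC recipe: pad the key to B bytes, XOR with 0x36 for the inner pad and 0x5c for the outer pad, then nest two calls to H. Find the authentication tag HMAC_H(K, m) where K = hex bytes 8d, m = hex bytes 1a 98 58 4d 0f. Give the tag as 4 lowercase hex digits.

Key hex bytes 8d is 1 byte ≤ B = 4; zero-pad to 4 bytes: K' = 8d 00 00 00.
K' ⊕ ipad = bb 36 36 36.  K' ⊕ opad = d1 5c 5c 5c.
Inner input = (K'⊕ipad) ∥ m = bb 36 36 36 ∥ 1a 98 58 4d 0f.
Inner hash: even-index sum = 370 mod 256 = 114; odd-index sum = 337 mod 256 = 81 → 72 51.
Outer input = (K'⊕opad) ∥ inner = d1 5c 5c 5c ∥ 72 51.
Outer hash (tag): even-index sum = 415 mod 256 = 159; odd-index sum = 265 mod 256 = 9 → 9f 09.

9f09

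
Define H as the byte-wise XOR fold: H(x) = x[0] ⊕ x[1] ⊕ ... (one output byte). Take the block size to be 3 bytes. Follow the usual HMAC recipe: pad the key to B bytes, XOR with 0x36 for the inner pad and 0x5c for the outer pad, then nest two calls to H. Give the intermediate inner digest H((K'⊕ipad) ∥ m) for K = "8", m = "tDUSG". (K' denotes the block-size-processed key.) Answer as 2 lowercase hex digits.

7f

Key "8" = 38 is 1 byte ≤ B = 3; zero-pad to 3 bytes: K' = 38 00 00.
K' ⊕ ipad = 0e 36 36.
Inner input = 0e 36 36 ∥ 74 44 55 53 47.
Inner hash: XOR 0e⊕36⊕36⊕74⊕44⊕55⊕53⊕47 = 7f.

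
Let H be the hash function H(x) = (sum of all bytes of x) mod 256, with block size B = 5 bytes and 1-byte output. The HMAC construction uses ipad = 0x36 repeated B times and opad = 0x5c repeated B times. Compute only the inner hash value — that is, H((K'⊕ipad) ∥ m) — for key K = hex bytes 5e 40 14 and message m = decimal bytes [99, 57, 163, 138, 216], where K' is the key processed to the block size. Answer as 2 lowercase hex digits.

Key hex bytes 5e 40 14 is 3 bytes ≤ B = 5; zero-pad to 5 bytes: K' = 5e 40 14 00 00.
K' ⊕ ipad = 68 76 22 36 36.
Inner input = 68 76 22 36 36 ∥ 63 39 a3 8a d8.
Inner hash: sum = 104+118+34+54+54+99+57+163+138+216 = 1037; mod 256 = 13 → 0d.

0d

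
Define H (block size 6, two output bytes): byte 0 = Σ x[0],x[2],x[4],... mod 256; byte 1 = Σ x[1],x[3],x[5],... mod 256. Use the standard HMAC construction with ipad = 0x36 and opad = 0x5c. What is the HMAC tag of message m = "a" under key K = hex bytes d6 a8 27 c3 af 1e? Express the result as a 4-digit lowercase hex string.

e390

Key hex bytes d6 a8 27 c3 af 1e is exactly B = 6 bytes: K' = d6 a8 27 c3 af 1e.
K' ⊕ ipad = e0 9e 11 f5 99 28.  K' ⊕ opad = 8a f4 7b 9f f3 42.
Inner input = (K'⊕ipad) ∥ m = e0 9e 11 f5 99 28 ∥ 61.
Inner hash: even-index sum = 491 mod 256 = 235; odd-index sum = 443 mod 256 = 187 → eb bb.
Outer input = (K'⊕opad) ∥ inner = 8a f4 7b 9f f3 42 ∥ eb bb.
Outer hash (tag): even-index sum = 739 mod 256 = 227; odd-index sum = 656 mod 256 = 144 → e3 90.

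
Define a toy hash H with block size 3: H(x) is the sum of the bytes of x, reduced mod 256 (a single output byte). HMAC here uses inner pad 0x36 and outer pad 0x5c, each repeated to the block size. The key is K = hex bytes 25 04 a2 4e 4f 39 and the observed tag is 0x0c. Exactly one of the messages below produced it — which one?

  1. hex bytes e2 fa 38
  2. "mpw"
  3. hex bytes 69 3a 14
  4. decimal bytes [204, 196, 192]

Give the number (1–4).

2

Key hex bytes 25 04 a2 4e 4f 39 is 6 bytes > B = 3, so hash it first: H(key) = a1, then zero-pad to 3 bytes: K' = a1 00 00.
K' ⊕ ipad = 97 36 36; K' ⊕ opad = fd 5c 5c.
m1: inner = H(97 36 36 e2 fa 38) = 17; tag = H(fd 5c 5c 17) = cc
m2: inner = H(97 36 36 6d 70 77) = 57; tag = H(fd 5c 5c 57) = 0c ← matches
m3: inner = H(97 36 36 69 3a 14) = ba; tag = H(fd 5c 5c ba) = 6f
m4: inner = H(97 36 36 cc c4 c0) = 53; tag = H(fd 5c 5c 53) = 08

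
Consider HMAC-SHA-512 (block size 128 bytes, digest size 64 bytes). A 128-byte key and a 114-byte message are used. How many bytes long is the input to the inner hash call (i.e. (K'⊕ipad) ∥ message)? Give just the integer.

Key is 128 ≤ 128 bytes, zero-padded: |K'| = 128.
Inner input = (K'⊕ipad) ∥ m → 128 + 114 = 242 bytes.

242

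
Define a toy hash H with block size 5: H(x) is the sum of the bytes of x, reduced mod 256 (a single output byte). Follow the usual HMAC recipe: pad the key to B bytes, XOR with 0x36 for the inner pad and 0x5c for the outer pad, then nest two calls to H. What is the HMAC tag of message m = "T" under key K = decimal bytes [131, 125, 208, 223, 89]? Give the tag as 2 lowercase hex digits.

a6

Key decimal bytes [131, 125, 208, 223, 89] = 83 7d d0 df 59 is exactly B = 5 bytes: K' = 83 7d d0 df 59.
K' ⊕ ipad = b5 4b e6 e9 6f.  K' ⊕ opad = df 21 8c 83 05.
Inner input = (K'⊕ipad) ∥ m = b5 4b e6 e9 6f ∥ 54.
Inner hash: sum = 181+75+230+233+111+84 = 914; mod 256 = 146 → 92.
Outer input = (K'⊕opad) ∥ inner = df 21 8c 83 05 ∥ 92.
Outer hash (tag): sum = 223+33+140+131+5+146 = 678; mod 256 = 166 → a6.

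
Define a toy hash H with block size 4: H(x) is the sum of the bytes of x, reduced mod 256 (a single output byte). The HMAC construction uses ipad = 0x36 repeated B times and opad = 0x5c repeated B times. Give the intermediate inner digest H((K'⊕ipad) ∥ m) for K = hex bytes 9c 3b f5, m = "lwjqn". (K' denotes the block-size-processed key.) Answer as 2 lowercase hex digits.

dc

Key hex bytes 9c 3b f5 is 3 bytes ≤ B = 4; zero-pad to 4 bytes: K' = 9c 3b f5 00.
K' ⊕ ipad = aa 0d c3 36.
Inner input = aa 0d c3 36 ∥ 6c 77 6a 71 6e.
Inner hash: sum = 170+13+195+54+108+119+106+113+110 = 988; mod 256 = 220 → dc.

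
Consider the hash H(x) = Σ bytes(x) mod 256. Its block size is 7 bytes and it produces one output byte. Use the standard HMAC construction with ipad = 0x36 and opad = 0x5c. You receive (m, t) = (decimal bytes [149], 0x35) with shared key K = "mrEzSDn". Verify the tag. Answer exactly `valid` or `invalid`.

invalid

Key "mrEzSDn" = 6d 72 45 7a 53 44 6e is exactly B = 7 bytes: K' = 6d 72 45 7a 53 44 6e.
K' ⊕ ipad = 5b 44 73 4c 65 72 58; K' ⊕ opad = 31 2e 19 26 0f 18 32.
Inner hash: sum = 91+68+115+76+101+114+88+149 = 802; mod 256 = 34 → 22.
Outer hash (recomputed tag): sum = 49+46+25+38+15+24+50+34 = 281; mod 256 = 25 → 19.
Recomputed tag = 19; claimed = 35 → mismatch.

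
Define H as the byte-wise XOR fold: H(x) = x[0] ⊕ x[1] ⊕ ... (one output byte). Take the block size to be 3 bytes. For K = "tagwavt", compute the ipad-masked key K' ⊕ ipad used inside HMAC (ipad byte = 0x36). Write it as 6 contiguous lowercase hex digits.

Key "tagwavt" = 74 61 67 77 61 76 74 is 7 bytes > B = 3, so hash it first: H(key) = 66, then zero-pad to 3 bytes: K' = 66 00 00.
XOR each byte with 0x36: 66⊕36=50, 00⊕36=36, 00⊕36=36.

503636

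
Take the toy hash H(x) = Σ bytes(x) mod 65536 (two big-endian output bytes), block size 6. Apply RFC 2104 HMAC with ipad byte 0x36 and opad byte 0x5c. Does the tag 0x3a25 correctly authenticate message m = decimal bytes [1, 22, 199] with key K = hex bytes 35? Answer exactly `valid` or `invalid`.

Key hex bytes 35 is 1 byte ≤ B = 6; zero-pad to 6 bytes: K' = 35 00 00 00 00 00.
K' ⊕ ipad = 03 36 36 36 36 36; K' ⊕ opad = 69 5c 5c 5c 5c 5c.
Inner hash: sum = 3+54+54+54+54+54+1+22+199 = 495 → 01 ef.
Outer hash (recomputed tag): sum = 105+92+92+92+92+92+1+239 = 805 → 03 25.
Recomputed tag = 0325; claimed = 3a25 → mismatch.

invalid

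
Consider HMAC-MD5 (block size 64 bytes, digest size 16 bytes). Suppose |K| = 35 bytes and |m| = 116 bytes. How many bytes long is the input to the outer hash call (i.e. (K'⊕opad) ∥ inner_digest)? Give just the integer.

80

Key is 35 ≤ 64 bytes, zero-padded: |K'| = 64.
Outer input = (K'⊕opad) ∥ H(inner) → 64 + 16 = 80 bytes.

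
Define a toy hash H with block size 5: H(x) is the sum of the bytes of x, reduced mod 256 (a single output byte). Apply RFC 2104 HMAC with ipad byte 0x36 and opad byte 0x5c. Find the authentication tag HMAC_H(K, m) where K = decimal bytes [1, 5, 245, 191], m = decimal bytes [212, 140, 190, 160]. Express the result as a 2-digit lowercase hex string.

Key decimal bytes [1, 5, 245, 191] = 01 05 f5 bf is 4 bytes ≤ B = 5; zero-pad to 5 bytes: K' = 01 05 f5 bf 00.
K' ⊕ ipad = 37 33 c3 89 36.  K' ⊕ opad = 5d 59 a9 e3 5c.
Inner input = (K'⊕ipad) ∥ m = 37 33 c3 89 36 ∥ d4 8c be a0.
Inner hash: sum = 55+51+195+137+54+212+140+190+160 = 1194; mod 256 = 170 → aa.
Outer input = (K'⊕opad) ∥ inner = 5d 59 a9 e3 5c ∥ aa.
Outer hash (tag): sum = 93+89+169+227+92+170 = 840; mod 256 = 72 → 48.

48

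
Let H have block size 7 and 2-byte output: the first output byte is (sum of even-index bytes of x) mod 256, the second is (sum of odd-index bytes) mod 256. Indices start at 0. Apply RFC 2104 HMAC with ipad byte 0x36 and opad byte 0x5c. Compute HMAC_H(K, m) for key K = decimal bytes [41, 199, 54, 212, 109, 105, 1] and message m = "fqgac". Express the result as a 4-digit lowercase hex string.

cfdb

Key decimal bytes [41, 199, 54, 212, 109, 105, 1] = 29 c7 36 d4 6d 69 01 is exactly B = 7 bytes: K' = 29 c7 36 d4 6d 69 01.
K' ⊕ ipad = 1f f1 00 e2 5b 5f 37.  K' ⊕ opad = 75 9b 6a 88 31 35 5d.
Inner input = (K'⊕ipad) ∥ m = 1f f1 00 e2 5b 5f 37 ∥ 66 71 67 61 63.
Inner hash: even-index sum = 387 mod 256 = 131; odd-index sum = 866 mod 256 = 98 → 83 62.
Outer input = (K'⊕opad) ∥ inner = 75 9b 6a 88 31 35 5d ∥ 83 62.
Outer hash (tag): even-index sum = 463 mod 256 = 207; odd-index sum = 475 mod 256 = 219 → cf db.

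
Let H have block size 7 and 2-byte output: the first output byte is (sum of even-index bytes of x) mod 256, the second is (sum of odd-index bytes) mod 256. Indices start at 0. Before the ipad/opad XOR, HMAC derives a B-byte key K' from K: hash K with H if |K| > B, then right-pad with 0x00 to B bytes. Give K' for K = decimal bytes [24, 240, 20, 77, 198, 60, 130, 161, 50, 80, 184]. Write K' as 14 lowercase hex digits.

|K| = 11 > B = 7, so first hash the key.
H(K): even-index sum = 606 mod 256 = 94; odd-index sum = 618 mod 256 = 106 → 5e 6a.
Zero-pad H(K) = 5e 6a to 7 bytes: K' = 5e 6a 00 00 00 00 00.

5e6a0000000000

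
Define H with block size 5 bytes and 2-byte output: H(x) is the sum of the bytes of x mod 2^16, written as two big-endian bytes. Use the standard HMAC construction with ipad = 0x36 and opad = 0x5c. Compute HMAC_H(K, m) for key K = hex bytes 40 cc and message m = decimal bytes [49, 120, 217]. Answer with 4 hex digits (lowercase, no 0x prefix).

0257

Key hex bytes 40 cc is 2 bytes ≤ B = 5; zero-pad to 5 bytes: K' = 40 cc 00 00 00.
K' ⊕ ipad = 76 fa 36 36 36.  K' ⊕ opad = 1c 90 5c 5c 5c.
Inner input = (K'⊕ipad) ∥ m = 76 fa 36 36 36 ∥ 31 78 d9.
Inner hash: sum = 118+250+54+54+54+49+120+217 = 916 → 03 94.
Outer input = (K'⊕opad) ∥ inner = 1c 90 5c 5c 5c ∥ 03 94.
Outer hash (tag): sum = 28+144+92+92+92+3+148 = 599 → 02 57.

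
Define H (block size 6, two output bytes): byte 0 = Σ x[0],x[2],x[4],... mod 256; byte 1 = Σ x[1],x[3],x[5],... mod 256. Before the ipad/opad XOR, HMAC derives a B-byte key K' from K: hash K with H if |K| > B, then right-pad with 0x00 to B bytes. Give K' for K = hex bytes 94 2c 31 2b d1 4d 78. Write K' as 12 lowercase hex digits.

0ea400000000

|K| = 7 > B = 6, so first hash the key.
H(K): even-index sum = 526 mod 256 = 14; odd-index sum = 164 mod 256 = 164 → 0e a4.
Zero-pad H(K) = 0e a4 to 6 bytes: K' = 0e a4 00 00 00 00.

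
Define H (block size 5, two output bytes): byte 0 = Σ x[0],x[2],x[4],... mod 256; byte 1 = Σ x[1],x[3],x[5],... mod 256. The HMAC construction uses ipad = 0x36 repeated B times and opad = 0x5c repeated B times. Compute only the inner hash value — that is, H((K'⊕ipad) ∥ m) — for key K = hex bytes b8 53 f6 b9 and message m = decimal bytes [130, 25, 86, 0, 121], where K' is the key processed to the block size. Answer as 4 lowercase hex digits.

9d45

Key hex bytes b8 53 f6 b9 is 4 bytes ≤ B = 5; zero-pad to 5 bytes: K' = b8 53 f6 b9 00.
K' ⊕ ipad = 8e 65 c0 8f 36.
Inner input = 8e 65 c0 8f 36 ∥ 82 19 56 00 79.
Inner hash: even-index sum = 413 mod 256 = 157; odd-index sum = 581 mod 256 = 69 → 9d 45.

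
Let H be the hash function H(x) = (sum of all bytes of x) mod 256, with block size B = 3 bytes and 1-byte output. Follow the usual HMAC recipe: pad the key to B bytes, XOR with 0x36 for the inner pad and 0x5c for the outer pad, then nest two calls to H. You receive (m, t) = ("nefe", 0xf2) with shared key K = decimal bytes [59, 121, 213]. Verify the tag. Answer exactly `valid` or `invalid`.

Key decimal bytes [59, 121, 213] = 3b 79 d5 is exactly B = 3 bytes: K' = 3b 79 d5.
K' ⊕ ipad = 0d 4f e3; K' ⊕ opad = 67 25 89.
Inner hash: sum = 13+79+227+110+101+102+101 = 733; mod 256 = 221 → dd.
Outer hash (recomputed tag): sum = 103+37+137+221 = 498; mod 256 = 242 → f2.
Recomputed tag = f2; claimed = f2 → match.

valid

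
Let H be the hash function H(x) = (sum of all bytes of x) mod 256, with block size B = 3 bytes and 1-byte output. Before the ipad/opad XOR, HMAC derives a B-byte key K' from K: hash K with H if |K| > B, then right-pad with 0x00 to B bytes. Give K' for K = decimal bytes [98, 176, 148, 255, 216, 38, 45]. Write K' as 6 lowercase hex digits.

d00000

|K| = 7 > B = 3, so first hash the key.
H(K): sum = 98+176+148+255+216+38+45 = 976; mod 256 = 208 → d0.
Zero-pad H(K) = d0 to 3 bytes: K' = d0 00 00.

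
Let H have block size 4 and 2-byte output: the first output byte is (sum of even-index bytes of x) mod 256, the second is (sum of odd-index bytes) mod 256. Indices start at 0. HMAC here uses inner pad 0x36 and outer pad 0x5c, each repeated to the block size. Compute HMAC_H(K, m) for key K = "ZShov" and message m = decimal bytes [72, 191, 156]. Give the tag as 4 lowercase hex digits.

e8e3

Key "ZShov" = 5a 53 68 6f 76 is 5 bytes > B = 4, so hash it first: H(key) = 38 c2, then zero-pad to 4 bytes: K' = 38 c2 00 00.
K' ⊕ ipad = 0e f4 36 36.  K' ⊕ opad = 64 9e 5c 5c.
Inner input = (K'⊕ipad) ∥ m = 0e f4 36 36 ∥ 48 bf 9c.
Inner hash: even-index sum = 296 mod 256 = 40; odd-index sum = 489 mod 256 = 233 → 28 e9.
Outer input = (K'⊕opad) ∥ inner = 64 9e 5c 5c ∥ 28 e9.
Outer hash (tag): even-index sum = 232 mod 256 = 232; odd-index sum = 483 mod 256 = 227 → e8 e3.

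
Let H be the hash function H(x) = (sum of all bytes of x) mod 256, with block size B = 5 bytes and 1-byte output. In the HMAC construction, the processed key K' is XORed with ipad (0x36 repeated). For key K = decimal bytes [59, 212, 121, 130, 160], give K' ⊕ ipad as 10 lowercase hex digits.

Key decimal bytes [59, 212, 121, 130, 160] = 3b d4 79 82 a0 is exactly B = 5 bytes: K' = 3b d4 79 82 a0.
XOR each byte with 0x36: 3b⊕36=0d, d4⊕36=e2, 79⊕36=4f, 82⊕36=b4, a0⊕36=96.

0de24fb496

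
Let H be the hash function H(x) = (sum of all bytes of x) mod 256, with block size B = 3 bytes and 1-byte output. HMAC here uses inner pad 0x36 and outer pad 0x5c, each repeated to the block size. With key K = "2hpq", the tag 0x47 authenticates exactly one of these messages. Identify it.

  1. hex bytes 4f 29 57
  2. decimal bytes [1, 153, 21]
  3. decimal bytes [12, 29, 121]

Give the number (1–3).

Key "2hpq" = 32 68 70 71 is 4 bytes > B = 3, so hash it first: H(key) = 7b, then zero-pad to 3 bytes: K' = 7b 00 00.
K' ⊕ ipad = 4d 36 36; K' ⊕ opad = 27 5c 5c.
m1: inner = H(4d 36 36 4f 29 57) = 88; tag = H(27 5c 5c 88) = 67
m2: inner = H(4d 36 36 01 99 15) = 68; tag = H(27 5c 5c 68) = 47 ← matches
m3: inner = H(4d 36 36 0c 1d 79) = 5b; tag = H(27 5c 5c 5b) = 3a

2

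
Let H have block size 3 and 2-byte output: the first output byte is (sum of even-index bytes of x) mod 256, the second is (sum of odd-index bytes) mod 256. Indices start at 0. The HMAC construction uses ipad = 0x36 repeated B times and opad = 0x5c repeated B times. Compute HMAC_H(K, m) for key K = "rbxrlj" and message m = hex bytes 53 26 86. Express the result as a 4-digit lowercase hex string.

471e

Key "rbxrlj" = 72 62 78 72 6c 6a is 6 bytes > B = 3, so hash it first: H(key) = 56 3e, then zero-pad to 3 bytes: K' = 56 3e 00.
K' ⊕ ipad = 60 08 36.  K' ⊕ opad = 0a 62 5c.
Inner input = (K'⊕ipad) ∥ m = 60 08 36 ∥ 53 26 86.
Inner hash: even-index sum = 188 mod 256 = 188; odd-index sum = 225 mod 256 = 225 → bc e1.
Outer input = (K'⊕opad) ∥ inner = 0a 62 5c ∥ bc e1.
Outer hash (tag): even-index sum = 327 mod 256 = 71; odd-index sum = 286 mod 256 = 30 → 47 1e.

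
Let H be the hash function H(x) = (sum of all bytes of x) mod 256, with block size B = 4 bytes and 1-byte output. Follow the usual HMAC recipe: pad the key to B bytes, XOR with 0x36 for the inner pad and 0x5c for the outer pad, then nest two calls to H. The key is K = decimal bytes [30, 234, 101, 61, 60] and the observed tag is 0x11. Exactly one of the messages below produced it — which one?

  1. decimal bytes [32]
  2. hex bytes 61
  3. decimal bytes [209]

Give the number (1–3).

3

Key decimal bytes [30, 234, 101, 61, 60] = 1e ea 65 3d 3c is 5 bytes > B = 4, so hash it first: H(key) = e6, then zero-pad to 4 bytes: K' = e6 00 00 00.
K' ⊕ ipad = d0 36 36 36; K' ⊕ opad = ba 5c 5c 5c.
m1: inner = H(d0 36 36 36 20) = 92; tag = H(ba 5c 5c 5c 92) = 60
m2: inner = H(d0 36 36 36 61) = d3; tag = H(ba 5c 5c 5c d3) = a1
m3: inner = H(d0 36 36 36 d1) = 43; tag = H(ba 5c 5c 5c 43) = 11 ← matches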